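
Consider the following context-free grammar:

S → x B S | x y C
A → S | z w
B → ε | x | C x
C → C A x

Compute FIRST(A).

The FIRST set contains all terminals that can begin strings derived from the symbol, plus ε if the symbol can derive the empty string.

We compute FIRST(A) using the standard algorithm.
FIRST(A) = {x, z}
FIRST(B) = {x, ε}
FIRST(C) = {}
FIRST(S) = {x}
Therefore, FIRST(A) = {x, z}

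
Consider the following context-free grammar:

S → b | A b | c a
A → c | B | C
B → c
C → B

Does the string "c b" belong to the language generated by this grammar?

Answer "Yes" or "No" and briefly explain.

Yes - a valid derivation exists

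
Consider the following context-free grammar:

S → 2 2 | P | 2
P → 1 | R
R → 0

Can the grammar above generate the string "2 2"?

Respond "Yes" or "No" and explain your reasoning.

Yes - a valid derivation exists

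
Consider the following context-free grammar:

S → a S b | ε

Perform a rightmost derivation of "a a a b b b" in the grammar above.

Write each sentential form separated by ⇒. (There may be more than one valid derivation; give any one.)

S ⇒ a S b ⇒ a a S b b ⇒ a a a S b b b ⇒ a a a b b b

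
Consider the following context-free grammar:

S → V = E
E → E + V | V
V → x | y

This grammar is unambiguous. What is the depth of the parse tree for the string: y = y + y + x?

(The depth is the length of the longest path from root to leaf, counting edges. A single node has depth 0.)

5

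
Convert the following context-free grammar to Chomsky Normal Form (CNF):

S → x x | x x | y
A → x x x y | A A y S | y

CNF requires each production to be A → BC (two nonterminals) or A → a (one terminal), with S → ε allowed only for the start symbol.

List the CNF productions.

TX → x; S → y; TY → y; A → y; S → TX TX; S → TX TX; A → TX X0; X0 → TX X1; X1 → TX TY; A → A X2; X2 → A X3; X3 → TY S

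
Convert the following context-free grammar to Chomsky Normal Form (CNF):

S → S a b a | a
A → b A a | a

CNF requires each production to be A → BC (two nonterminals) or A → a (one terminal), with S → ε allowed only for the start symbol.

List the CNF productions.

TA → a; TB → b; S → a; A → a; S → S X0; X0 → TA X1; X1 → TB TA; A → TB X2; X2 → A TA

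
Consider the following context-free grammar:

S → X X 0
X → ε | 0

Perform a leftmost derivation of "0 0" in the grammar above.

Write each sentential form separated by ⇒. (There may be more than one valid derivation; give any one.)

S ⇒ X X 0 ⇒ X 0 ⇒ 0 0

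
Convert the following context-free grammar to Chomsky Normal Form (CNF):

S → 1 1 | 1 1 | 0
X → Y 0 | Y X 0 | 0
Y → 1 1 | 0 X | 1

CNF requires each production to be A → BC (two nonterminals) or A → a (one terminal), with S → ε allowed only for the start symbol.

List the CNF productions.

T1 → 1; S → 0; T0 → 0; X → 0; Y → 1; S → T1 T1; S → T1 T1; X → Y T0; X → Y X0; X0 → X T0; Y → T1 T1; Y → T0 X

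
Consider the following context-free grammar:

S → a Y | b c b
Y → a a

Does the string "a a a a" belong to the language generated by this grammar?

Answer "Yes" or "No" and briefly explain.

No - no valid derivation exists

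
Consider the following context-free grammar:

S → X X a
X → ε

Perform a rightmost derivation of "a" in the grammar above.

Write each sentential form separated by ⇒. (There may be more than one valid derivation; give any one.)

S ⇒ X X a ⇒ X a ⇒ a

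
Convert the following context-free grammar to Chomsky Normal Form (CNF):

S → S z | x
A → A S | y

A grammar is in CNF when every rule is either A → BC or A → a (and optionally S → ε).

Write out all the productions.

TZ → z; S → x; A → y; S → S TZ; A → A S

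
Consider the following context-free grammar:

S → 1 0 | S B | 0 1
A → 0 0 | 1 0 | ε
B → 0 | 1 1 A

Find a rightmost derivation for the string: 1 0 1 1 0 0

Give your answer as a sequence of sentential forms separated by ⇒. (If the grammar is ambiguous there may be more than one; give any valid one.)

S ⇒ S B ⇒ S 1 1 A ⇒ S 1 1 0 0 ⇒ 1 0 1 1 0 0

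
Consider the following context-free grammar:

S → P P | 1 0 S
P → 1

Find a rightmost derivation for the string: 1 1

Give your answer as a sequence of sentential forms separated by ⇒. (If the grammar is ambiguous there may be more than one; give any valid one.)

S ⇒ P P ⇒ P 1 ⇒ 1 1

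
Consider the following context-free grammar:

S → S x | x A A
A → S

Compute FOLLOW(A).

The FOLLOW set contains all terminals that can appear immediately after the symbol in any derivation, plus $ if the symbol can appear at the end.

We compute FOLLOW(A) using the standard algorithm.
FOLLOW(S) starts with {$}.
FIRST(A) = {x}
FIRST(S) = {x}
FOLLOW(A) = {$, x}
FOLLOW(S) = {$, x}
Therefore, FOLLOW(A) = {$, x}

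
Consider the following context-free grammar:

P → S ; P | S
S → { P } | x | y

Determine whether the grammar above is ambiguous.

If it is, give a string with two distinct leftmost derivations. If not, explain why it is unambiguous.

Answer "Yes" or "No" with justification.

No - the grammar is unambiguous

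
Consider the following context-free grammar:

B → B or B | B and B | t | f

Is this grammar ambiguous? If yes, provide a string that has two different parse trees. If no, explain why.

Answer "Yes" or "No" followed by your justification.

Yes - the string 'f and f and f or t and f or f' has two distinct leftmost derivations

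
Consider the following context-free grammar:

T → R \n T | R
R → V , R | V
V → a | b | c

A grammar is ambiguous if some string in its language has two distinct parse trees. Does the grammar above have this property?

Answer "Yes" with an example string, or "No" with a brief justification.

No - the grammar is unambiguous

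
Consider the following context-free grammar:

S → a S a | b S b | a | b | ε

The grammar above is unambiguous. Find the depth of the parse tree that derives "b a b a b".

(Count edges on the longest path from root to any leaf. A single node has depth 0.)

3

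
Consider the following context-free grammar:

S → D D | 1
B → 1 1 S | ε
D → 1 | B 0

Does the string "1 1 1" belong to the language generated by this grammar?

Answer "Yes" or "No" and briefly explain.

No - no valid derivation exists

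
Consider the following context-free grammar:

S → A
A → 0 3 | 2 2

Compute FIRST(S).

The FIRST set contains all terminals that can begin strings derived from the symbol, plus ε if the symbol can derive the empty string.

We compute FIRST(S) using the standard algorithm.
FIRST(A) = {0, 2}
FIRST(S) = {0, 2}
Therefore, FIRST(S) = {0, 2}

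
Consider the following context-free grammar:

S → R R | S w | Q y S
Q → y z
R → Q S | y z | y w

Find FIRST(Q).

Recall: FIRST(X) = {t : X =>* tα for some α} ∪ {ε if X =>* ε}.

We compute FIRST(Q) using the standard algorithm.
FIRST(Q) = {y}
FIRST(R) = {y}
FIRST(S) = {y}
Therefore, FIRST(Q) = {y}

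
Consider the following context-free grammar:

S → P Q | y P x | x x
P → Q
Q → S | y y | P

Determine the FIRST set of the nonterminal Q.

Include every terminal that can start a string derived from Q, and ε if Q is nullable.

We compute FIRST(Q) using the standard algorithm.
FIRST(P) = {x, y}
FIRST(Q) = {x, y}
FIRST(S) = {x, y}
Therefore, FIRST(Q) = {x, y}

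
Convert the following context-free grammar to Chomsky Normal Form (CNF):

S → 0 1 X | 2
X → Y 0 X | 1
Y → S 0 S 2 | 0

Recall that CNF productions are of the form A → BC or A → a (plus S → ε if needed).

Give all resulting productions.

T0 → 0; T1 → 1; S → 2; X → 1; T2 → 2; Y → 0; S → T0 X0; X0 → T1 X; X → Y X1; X1 → T0 X; Y → S X2; X2 → T0 X3; X3 → S T2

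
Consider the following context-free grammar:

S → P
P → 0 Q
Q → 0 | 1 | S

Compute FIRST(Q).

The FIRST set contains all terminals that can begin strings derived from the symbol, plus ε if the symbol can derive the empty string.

We compute FIRST(Q) using the standard algorithm.
FIRST(P) = {0}
FIRST(Q) = {0, 1}
FIRST(S) = {0}
Therefore, FIRST(Q) = {0, 1}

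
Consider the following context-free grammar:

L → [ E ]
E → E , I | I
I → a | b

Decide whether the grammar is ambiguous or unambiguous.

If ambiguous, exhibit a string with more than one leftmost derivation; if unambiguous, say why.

Unambiguous - every string in the language has a unique leftmost derivation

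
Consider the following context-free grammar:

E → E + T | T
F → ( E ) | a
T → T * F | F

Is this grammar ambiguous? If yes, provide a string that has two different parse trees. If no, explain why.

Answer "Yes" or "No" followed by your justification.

No - the grammar is unambiguous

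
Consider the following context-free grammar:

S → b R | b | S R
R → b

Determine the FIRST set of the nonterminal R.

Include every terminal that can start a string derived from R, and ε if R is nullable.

We compute FIRST(R) using the standard algorithm.
FIRST(R) = {b}
FIRST(S) = {b}
Therefore, FIRST(R) = {b}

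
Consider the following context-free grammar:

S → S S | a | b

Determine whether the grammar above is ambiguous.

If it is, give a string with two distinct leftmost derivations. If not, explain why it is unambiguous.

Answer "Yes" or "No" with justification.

Yes - the string 'a a a' has two distinct leftmost derivations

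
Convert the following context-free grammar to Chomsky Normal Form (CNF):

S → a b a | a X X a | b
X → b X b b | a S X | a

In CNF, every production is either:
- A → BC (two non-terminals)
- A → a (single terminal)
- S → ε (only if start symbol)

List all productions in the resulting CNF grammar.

TA → a; TB → b; S → b; X → a; S → TA X0; X0 → TB TA; S → TA X1; X1 → X X2; X2 → X TA; X → TB X3; X3 → X X4; X4 → TB TB; X → TA X5; X5 → S X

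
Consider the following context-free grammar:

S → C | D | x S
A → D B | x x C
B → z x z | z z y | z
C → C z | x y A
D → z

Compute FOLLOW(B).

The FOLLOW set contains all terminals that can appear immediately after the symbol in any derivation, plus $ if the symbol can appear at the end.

We compute FOLLOW(B) using the standard algorithm.
FOLLOW(S) starts with {$}.
FIRST(A) = {x, z}
FIRST(B) = {z}
FIRST(C) = {x}
FIRST(D) = {z}
FIRST(S) = {x, z}
FOLLOW(A) = {$, z}
FOLLOW(B) = {$, z}
FOLLOW(C) = {$, z}
FOLLOW(D) = {$, z}
FOLLOW(S) = {$}
Therefore, FOLLOW(B) = {$, z}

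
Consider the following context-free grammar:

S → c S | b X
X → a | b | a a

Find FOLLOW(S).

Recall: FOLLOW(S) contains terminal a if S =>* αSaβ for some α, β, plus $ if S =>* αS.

We compute FOLLOW(S) using the standard algorithm.
FOLLOW(S) starts with {$}.
FIRST(S) = {b, c}
FIRST(X) = {a, b}
FOLLOW(S) = {$}
FOLLOW(X) = {$}
Therefore, FOLLOW(S) = {$}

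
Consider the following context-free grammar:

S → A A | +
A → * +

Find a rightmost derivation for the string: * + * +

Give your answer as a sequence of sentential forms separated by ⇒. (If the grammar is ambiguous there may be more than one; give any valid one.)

S ⇒ A A ⇒ A * + ⇒ * + * +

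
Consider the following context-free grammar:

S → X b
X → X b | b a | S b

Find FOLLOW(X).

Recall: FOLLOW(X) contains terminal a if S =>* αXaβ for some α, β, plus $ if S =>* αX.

We compute FOLLOW(X) using the standard algorithm.
FOLLOW(S) starts with {$}.
FIRST(S) = {b}
FIRST(X) = {b}
FOLLOW(S) = {$, b}
FOLLOW(X) = {b}
Therefore, FOLLOW(X) = {b}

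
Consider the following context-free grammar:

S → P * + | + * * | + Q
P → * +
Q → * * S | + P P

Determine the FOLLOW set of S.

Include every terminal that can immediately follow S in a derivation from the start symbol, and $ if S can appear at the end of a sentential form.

We compute FOLLOW(S) using the standard algorithm.
FOLLOW(S) starts with {$}.
FIRST(P) = {*}
FIRST(Q) = {*, +}
FIRST(S) = {*, +}
FOLLOW(P) = {$, *}
FOLLOW(Q) = {$}
FOLLOW(S) = {$}
Therefore, FOLLOW(S) = {$}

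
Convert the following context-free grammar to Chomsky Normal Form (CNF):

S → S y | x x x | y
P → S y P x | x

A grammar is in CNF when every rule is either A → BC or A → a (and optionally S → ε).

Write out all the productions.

TY → y; TX → x; S → y; P → x; S → S TY; S → TX X0; X0 → TX TX; P → S X1; X1 → TY X2; X2 → P TX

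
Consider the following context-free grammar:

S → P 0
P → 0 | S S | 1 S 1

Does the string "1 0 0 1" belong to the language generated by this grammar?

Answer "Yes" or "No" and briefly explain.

No - no valid derivation exists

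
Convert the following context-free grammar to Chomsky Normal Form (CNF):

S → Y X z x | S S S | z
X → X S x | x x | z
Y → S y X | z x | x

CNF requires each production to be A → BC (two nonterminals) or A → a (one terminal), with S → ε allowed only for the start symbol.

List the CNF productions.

TZ → z; TX → x; S → z; X → z; TY → y; Y → x; S → Y X0; X0 → X X1; X1 → TZ TX; S → S X2; X2 → S S; X → X X3; X3 → S TX; X → TX TX; Y → S X4; X4 → TY X; Y → TZ TX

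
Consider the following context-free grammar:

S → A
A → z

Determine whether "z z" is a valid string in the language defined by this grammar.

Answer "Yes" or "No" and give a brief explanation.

No - no valid derivation exists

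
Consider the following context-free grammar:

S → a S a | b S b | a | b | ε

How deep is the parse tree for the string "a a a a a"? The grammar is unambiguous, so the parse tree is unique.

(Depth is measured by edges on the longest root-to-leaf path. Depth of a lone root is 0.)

3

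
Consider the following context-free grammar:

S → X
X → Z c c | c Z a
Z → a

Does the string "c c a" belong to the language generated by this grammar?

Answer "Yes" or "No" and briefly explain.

No - no valid derivation exists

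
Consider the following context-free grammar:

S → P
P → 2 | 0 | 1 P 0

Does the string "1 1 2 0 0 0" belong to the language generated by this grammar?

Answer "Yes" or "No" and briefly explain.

No - no valid derivation exists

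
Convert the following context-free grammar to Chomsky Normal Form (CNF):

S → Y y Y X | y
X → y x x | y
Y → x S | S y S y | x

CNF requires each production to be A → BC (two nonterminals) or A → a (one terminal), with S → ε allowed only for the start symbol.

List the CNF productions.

TY → y; S → y; TX → x; X → y; Y → x; S → Y X0; X0 → TY X1; X1 → Y X; X → TY X2; X2 → TX TX; Y → TX S; Y → S X3; X3 → TY X4; X4 → S TY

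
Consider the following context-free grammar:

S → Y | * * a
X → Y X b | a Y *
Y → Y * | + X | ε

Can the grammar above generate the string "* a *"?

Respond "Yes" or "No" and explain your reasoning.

No - no valid derivation exists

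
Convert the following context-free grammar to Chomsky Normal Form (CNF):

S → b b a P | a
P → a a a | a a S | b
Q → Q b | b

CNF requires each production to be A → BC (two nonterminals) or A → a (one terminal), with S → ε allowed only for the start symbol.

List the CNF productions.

TB → b; TA → a; S → a; P → b; Q → b; S → TB X0; X0 → TB X1; X1 → TA P; P → TA X2; X2 → TA TA; P → TA X3; X3 → TA S; Q → Q TB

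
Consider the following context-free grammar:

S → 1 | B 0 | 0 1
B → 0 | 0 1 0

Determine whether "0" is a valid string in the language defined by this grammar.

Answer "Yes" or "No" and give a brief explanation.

No - no valid derivation exists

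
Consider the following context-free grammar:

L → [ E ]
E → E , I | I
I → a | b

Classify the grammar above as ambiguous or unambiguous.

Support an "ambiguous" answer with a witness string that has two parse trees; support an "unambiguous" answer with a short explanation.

Unambiguous - every string in the language has a unique parse tree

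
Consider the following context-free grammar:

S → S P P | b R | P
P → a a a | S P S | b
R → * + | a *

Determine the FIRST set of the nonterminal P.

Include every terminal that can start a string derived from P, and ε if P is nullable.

We compute FIRST(P) using the standard algorithm.
FIRST(P) = {a, b}
FIRST(R) = {*, a}
FIRST(S) = {a, b}
Therefore, FIRST(P) = {a, b}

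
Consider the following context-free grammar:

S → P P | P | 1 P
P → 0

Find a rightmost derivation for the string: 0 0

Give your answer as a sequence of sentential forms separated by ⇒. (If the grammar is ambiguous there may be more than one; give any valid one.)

S ⇒ P P ⇒ P 0 ⇒ 0 0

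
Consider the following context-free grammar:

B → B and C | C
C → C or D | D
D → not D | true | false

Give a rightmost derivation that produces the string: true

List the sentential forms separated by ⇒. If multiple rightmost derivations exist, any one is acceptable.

B ⇒ C ⇒ D ⇒ true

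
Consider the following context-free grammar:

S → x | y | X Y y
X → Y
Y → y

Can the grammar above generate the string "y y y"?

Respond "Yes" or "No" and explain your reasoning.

Yes - a valid derivation exists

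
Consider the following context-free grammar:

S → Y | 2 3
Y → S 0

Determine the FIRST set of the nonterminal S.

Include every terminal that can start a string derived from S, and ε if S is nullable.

We compute FIRST(S) using the standard algorithm.
FIRST(S) = {2}
FIRST(Y) = {2}
Therefore, FIRST(S) = {2}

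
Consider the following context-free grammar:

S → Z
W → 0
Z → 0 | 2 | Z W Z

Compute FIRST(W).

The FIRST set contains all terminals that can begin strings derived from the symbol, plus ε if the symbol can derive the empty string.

We compute FIRST(W) using the standard algorithm.
FIRST(S) = {0, 2}
FIRST(W) = {0}
FIRST(Z) = {0, 2}
Therefore, FIRST(W) = {0}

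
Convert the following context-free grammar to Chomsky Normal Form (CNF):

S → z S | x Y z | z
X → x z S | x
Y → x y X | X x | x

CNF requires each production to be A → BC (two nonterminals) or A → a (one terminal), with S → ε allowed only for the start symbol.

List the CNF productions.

TZ → z; TX → x; S → z; X → x; TY → y; Y → x; S → TZ S; S → TX X0; X0 → Y TZ; X → TX X1; X1 → TZ S; Y → TX X2; X2 → TY X; Y → X TX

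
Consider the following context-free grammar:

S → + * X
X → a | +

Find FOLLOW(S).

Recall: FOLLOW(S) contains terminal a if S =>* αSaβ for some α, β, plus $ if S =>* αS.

We compute FOLLOW(S) using the standard algorithm.
FOLLOW(S) starts with {$}.
FIRST(S) = {+}
FIRST(X) = {+, a}
FOLLOW(S) = {$}
FOLLOW(X) = {$}
Therefore, FOLLOW(S) = {$}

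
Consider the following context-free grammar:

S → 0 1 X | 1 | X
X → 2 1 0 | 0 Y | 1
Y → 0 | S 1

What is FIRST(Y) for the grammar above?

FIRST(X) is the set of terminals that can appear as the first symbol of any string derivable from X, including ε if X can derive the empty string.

We compute FIRST(Y) using the standard algorithm.
FIRST(S) = {0, 1, 2}
FIRST(X) = {0, 1, 2}
FIRST(Y) = {0, 1, 2}
Therefore, FIRST(Y) = {0, 1, 2}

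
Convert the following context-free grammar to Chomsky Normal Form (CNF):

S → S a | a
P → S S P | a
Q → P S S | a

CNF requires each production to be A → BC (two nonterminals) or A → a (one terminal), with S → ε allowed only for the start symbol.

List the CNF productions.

TA → a; S → a; P → a; Q → a; S → S TA; P → S X0; X0 → S P; Q → P X1; X1 → S S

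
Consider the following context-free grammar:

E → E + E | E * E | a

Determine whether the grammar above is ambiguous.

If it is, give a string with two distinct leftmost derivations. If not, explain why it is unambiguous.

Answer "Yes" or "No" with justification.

Yes - the string 'a * a + a * a' has two distinct leftmost derivations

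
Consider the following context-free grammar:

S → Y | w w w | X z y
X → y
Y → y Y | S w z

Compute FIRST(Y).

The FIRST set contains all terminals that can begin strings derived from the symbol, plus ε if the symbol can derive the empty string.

We compute FIRST(Y) using the standard algorithm.
FIRST(S) = {w, y}
FIRST(X) = {y}
FIRST(Y) = {w, y}
Therefore, FIRST(Y) = {w, y}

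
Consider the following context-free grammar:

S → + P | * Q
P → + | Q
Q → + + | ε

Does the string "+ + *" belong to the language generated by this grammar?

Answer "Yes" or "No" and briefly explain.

No - no valid derivation exists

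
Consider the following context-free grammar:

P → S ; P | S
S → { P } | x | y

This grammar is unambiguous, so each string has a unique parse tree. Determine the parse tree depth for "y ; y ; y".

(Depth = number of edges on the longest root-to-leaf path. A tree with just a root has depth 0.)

4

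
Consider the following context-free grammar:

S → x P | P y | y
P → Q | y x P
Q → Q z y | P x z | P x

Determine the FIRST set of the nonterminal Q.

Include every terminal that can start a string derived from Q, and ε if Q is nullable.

We compute FIRST(Q) using the standard algorithm.
FIRST(P) = {y}
FIRST(Q) = {y}
FIRST(S) = {x, y}
Therefore, FIRST(Q) = {y}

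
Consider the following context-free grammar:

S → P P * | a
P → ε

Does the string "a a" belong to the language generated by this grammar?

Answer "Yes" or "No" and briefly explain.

No - no valid derivation exists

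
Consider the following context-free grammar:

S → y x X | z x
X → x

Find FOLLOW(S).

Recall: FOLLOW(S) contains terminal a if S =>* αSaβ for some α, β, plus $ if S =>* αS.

We compute FOLLOW(S) using the standard algorithm.
FOLLOW(S) starts with {$}.
FIRST(S) = {y, z}
FIRST(X) = {x}
FOLLOW(S) = {$}
FOLLOW(X) = {$}
Therefore, FOLLOW(S) = {$}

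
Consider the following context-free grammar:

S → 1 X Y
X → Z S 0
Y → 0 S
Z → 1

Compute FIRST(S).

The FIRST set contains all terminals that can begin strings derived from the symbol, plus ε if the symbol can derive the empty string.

We compute FIRST(S) using the standard algorithm.
FIRST(S) = {1}
FIRST(X) = {1}
FIRST(Y) = {0}
FIRST(Z) = {1}
Therefore, FIRST(S) = {1}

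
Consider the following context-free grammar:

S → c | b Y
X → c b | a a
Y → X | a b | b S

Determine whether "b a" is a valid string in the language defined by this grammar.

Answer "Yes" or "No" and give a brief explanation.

No - no valid derivation exists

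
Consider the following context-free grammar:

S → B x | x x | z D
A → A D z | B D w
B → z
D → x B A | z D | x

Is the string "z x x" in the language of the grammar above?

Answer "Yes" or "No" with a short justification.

No - no valid derivation exists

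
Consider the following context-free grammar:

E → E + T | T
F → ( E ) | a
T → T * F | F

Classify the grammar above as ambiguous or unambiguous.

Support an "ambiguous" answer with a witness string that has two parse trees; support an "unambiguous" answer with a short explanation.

Unambiguous - every string in the language has a unique parse tree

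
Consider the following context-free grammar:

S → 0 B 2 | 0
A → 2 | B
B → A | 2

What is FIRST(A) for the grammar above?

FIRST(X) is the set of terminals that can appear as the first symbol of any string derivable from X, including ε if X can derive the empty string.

We compute FIRST(A) using the standard algorithm.
FIRST(A) = {2}
FIRST(B) = {2}
FIRST(S) = {0}
Therefore, FIRST(A) = {2}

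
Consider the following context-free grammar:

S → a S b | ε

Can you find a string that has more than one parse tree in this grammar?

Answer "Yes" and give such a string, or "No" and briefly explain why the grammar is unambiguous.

No - the grammar is unambiguous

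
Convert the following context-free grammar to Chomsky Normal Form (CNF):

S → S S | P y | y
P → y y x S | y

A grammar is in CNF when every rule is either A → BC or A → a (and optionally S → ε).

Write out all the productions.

TY → y; S → y; TX → x; P → y; S → S S; S → P TY; P → TY X0; X0 → TY X1; X1 → TX S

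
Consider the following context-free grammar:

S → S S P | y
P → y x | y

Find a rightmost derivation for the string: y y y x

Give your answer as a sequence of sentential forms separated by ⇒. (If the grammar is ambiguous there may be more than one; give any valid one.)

S ⇒ S S P ⇒ S S y x ⇒ S y y x ⇒ y y y x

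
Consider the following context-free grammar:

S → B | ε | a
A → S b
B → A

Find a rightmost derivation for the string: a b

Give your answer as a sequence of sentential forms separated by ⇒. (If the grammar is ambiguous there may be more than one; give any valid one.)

S ⇒ B ⇒ A ⇒ S b ⇒ a b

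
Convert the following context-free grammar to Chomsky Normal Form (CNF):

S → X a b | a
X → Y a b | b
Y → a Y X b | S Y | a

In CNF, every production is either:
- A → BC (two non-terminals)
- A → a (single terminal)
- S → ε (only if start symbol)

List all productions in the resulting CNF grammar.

TA → a; TB → b; S → a; X → b; Y → a; S → X X0; X0 → TA TB; X → Y X1; X1 → TA TB; Y → TA X2; X2 → Y X3; X3 → X TB; Y → S Y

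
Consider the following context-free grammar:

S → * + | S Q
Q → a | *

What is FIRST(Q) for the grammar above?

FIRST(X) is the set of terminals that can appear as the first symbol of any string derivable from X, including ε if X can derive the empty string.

We compute FIRST(Q) using the standard algorithm.
FIRST(Q) = {*, a}
FIRST(S) = {*}
Therefore, FIRST(Q) = {*, a}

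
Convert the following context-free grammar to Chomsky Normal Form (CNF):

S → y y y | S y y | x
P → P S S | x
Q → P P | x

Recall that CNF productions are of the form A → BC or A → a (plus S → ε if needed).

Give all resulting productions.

TY → y; S → x; P → x; Q → x; S → TY X0; X0 → TY TY; S → S X1; X1 → TY TY; P → P X2; X2 → S S; Q → P P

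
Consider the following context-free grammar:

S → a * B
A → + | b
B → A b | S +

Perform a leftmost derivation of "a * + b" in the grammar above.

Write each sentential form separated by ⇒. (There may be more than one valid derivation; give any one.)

S ⇒ a * B ⇒ a * A b ⇒ a * + b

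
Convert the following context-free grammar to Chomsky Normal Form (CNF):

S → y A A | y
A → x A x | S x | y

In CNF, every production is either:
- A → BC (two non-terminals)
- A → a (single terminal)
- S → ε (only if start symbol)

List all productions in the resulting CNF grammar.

TY → y; S → y; TX → x; A → y; S → TY X0; X0 → A A; A → TX X1; X1 → A TX; A → S TX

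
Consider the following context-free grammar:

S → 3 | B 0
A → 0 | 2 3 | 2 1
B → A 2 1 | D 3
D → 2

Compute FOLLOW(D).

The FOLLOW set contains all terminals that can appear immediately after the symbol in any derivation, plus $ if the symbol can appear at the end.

We compute FOLLOW(D) using the standard algorithm.
FOLLOW(S) starts with {$}.
FIRST(A) = {0, 2}
FIRST(B) = {0, 2}
FIRST(D) = {2}
FIRST(S) = {0, 2, 3}
FOLLOW(A) = {2}
FOLLOW(B) = {0}
FOLLOW(D) = {3}
FOLLOW(S) = {$}
Therefore, FOLLOW(D) = {3}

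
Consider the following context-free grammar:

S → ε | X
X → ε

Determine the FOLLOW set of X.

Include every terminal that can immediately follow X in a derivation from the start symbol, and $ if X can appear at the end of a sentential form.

We compute FOLLOW(X) using the standard algorithm.
FOLLOW(S) starts with {$}.
FIRST(S) = {ε}
FIRST(X) = {ε}
FOLLOW(S) = {$}
FOLLOW(X) = {$}
Therefore, FOLLOW(X) = {$}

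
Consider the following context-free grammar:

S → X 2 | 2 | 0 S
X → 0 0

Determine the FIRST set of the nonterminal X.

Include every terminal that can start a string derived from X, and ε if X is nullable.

We compute FIRST(X) using the standard algorithm.
FIRST(S) = {0, 2}
FIRST(X) = {0}
Therefore, FIRST(X) = {0}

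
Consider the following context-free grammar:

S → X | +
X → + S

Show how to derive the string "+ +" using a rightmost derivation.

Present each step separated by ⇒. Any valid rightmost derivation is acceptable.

S ⇒ X ⇒ + S ⇒ + +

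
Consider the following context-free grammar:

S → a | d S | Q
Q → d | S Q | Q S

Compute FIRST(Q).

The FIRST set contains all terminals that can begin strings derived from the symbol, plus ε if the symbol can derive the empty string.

We compute FIRST(Q) using the standard algorithm.
FIRST(Q) = {a, d}
FIRST(S) = {a, d}
Therefore, FIRST(Q) = {a, d}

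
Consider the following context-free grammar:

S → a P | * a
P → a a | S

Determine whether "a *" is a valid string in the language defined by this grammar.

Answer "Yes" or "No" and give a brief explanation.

No - no valid derivation exists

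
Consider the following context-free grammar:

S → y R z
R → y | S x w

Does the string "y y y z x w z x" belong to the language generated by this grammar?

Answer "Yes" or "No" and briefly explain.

No - no valid derivation exists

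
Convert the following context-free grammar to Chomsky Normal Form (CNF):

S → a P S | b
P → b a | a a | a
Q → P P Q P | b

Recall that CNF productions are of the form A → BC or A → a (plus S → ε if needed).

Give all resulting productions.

TA → a; S → b; TB → b; P → a; Q → b; S → TA X0; X0 → P S; P → TB TA; P → TA TA; Q → P X1; X1 → P X2; X2 → Q P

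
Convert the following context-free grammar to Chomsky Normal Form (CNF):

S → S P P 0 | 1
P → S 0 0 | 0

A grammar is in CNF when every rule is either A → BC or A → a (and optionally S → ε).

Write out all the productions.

T0 → 0; S → 1; P → 0; S → S X0; X0 → P X1; X1 → P T0; P → S X2; X2 → T0 T0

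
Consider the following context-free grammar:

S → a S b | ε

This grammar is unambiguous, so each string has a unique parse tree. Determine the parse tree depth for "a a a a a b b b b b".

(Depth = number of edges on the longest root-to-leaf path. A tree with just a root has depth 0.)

6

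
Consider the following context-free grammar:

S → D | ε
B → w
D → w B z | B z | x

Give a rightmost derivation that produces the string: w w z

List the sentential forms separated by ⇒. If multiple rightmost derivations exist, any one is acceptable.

S ⇒ D ⇒ w B z ⇒ w w z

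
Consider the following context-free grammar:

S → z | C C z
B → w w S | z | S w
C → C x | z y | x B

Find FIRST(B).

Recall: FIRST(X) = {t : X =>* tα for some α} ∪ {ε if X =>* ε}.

We compute FIRST(B) using the standard algorithm.
FIRST(B) = {w, x, z}
FIRST(C) = {x, z}
FIRST(S) = {x, z}
Therefore, FIRST(B) = {w, x, z}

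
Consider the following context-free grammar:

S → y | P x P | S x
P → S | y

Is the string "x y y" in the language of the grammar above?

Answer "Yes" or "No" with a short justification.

No - no valid derivation exists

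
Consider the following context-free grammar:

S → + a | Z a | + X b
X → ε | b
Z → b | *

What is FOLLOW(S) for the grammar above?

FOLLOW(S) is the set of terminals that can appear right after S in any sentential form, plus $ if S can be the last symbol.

We compute FOLLOW(S) using the standard algorithm.
FOLLOW(S) starts with {$}.
FIRST(S) = {*, +, b}
FIRST(X) = {b, ε}
FIRST(Z) = {*, b}
FOLLOW(S) = {$}
FOLLOW(X) = {b}
FOLLOW(Z) = {a}
Therefore, FOLLOW(S) = {$}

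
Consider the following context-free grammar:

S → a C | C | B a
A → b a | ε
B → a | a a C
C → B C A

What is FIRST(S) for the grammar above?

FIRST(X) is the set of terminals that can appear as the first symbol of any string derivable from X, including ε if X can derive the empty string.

We compute FIRST(S) using the standard algorithm.
FIRST(A) = {b, ε}
FIRST(B) = {a}
FIRST(C) = {a}
FIRST(S) = {a}
Therefore, FIRST(S) = {a}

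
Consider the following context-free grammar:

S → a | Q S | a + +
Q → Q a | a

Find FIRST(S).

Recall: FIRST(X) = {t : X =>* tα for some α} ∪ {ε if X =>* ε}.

We compute FIRST(S) using the standard algorithm.
FIRST(Q) = {a}
FIRST(S) = {a}
Therefore, FIRST(S) = {a}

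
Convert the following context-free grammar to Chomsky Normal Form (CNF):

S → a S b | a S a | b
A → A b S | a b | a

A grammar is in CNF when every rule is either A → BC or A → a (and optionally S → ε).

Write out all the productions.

TA → a; TB → b; S → b; A → a; S → TA X0; X0 → S TB; S → TA X1; X1 → S TA; A → A X2; X2 → TB S; A → TA TB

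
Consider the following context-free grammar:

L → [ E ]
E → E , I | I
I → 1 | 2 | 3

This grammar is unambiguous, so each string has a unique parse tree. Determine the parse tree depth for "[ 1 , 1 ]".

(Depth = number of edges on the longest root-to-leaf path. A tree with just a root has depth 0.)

4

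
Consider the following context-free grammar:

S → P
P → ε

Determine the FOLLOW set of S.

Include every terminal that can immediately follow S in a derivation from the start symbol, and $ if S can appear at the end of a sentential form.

We compute FOLLOW(S) using the standard algorithm.
FOLLOW(S) starts with {$}.
FIRST(P) = {ε}
FIRST(S) = {ε}
FOLLOW(P) = {$}
FOLLOW(S) = {$}
Therefore, FOLLOW(S) = {$}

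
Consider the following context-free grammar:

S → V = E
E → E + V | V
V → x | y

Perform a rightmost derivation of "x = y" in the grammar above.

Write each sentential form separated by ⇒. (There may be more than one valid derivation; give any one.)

S ⇒ V = E ⇒ V = V ⇒ V = y ⇒ x = y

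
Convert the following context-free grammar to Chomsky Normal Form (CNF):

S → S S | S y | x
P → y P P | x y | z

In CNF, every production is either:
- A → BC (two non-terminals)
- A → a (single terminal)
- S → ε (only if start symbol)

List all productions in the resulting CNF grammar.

TY → y; S → x; TX → x; P → z; S → S S; S → S TY; P → TY X0; X0 → P P; P → TX TY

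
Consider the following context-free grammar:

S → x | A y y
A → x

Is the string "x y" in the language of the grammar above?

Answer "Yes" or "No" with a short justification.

No - no valid derivation exists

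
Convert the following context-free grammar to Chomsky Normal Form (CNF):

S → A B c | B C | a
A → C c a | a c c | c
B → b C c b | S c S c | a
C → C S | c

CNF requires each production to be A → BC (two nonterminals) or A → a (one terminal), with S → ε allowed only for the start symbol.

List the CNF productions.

TC → c; S → a; TA → a; A → c; TB → b; B → a; C → c; S → A X0; X0 → B TC; S → B C; A → C X1; X1 → TC TA; A → TA X2; X2 → TC TC; B → TB X3; X3 → C X4; X4 → TC TB; B → S X5; X5 → TC X6; X6 → S TC; C → C S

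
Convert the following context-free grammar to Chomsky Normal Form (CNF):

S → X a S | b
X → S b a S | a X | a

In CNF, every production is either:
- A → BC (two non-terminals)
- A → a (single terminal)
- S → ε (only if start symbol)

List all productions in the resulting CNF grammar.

TA → a; S → b; TB → b; X → a; S → X X0; X0 → TA S; X → S X1; X1 → TB X2; X2 → TA S; X → TA X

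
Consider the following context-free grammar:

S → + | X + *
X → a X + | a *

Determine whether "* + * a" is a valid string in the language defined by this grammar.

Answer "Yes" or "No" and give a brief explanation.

No - no valid derivation exists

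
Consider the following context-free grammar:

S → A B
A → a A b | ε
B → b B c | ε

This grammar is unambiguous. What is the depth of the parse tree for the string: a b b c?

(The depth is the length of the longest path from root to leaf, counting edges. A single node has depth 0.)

3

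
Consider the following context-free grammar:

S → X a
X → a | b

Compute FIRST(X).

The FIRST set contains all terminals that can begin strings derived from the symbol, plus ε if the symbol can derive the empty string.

We compute FIRST(X) using the standard algorithm.
FIRST(S) = {a, b}
FIRST(X) = {a, b}
Therefore, FIRST(X) = {a, b}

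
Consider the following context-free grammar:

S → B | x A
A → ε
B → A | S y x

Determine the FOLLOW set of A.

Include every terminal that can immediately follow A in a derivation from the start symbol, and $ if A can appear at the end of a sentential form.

We compute FOLLOW(A) using the standard algorithm.
FOLLOW(S) starts with {$}.
FIRST(A) = {ε}
FIRST(B) = {x, y, ε}
FIRST(S) = {x, y, ε}
FOLLOW(A) = {$, y}
FOLLOW(B) = {$, y}
FOLLOW(S) = {$, y}
Therefore, FOLLOW(A) = {$, y}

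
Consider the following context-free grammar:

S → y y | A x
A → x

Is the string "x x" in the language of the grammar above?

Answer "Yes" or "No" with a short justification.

Yes - a valid derivation exists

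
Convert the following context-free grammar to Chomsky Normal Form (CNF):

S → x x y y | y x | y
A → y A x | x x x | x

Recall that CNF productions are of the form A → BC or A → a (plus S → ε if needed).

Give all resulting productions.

TX → x; TY → y; S → y; A → x; S → TX X0; X0 → TX X1; X1 → TY TY; S → TY TX; A → TY X2; X2 → A TX; A → TX X3; X3 → TX TX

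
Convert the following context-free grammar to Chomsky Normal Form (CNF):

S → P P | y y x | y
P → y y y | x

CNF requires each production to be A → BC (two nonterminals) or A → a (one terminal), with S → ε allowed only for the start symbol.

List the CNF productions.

TY → y; TX → x; S → y; P → x; S → P P; S → TY X0; X0 → TY TX; P → TY X1; X1 → TY TY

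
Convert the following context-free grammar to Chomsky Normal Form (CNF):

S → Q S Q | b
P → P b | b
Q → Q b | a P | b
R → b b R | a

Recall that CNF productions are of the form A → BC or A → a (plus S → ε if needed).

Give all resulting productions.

S → b; TB → b; P → b; TA → a; Q → b; R → a; S → Q X0; X0 → S Q; P → P TB; Q → Q TB; Q → TA P; R → TB X1; X1 → TB R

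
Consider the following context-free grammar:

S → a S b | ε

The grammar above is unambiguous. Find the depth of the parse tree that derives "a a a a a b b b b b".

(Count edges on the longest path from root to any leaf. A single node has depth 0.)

6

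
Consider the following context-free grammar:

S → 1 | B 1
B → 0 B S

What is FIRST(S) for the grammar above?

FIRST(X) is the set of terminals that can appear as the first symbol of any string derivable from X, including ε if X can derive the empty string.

We compute FIRST(S) using the standard algorithm.
FIRST(B) = {0}
FIRST(S) = {0, 1}
Therefore, FIRST(S) = {0, 1}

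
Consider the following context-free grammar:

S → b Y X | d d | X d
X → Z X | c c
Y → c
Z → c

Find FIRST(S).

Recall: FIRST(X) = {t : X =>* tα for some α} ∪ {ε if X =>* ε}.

We compute FIRST(S) using the standard algorithm.
FIRST(S) = {b, c, d}
FIRST(X) = {c}
FIRST(Y) = {c}
FIRST(Z) = {c}
Therefore, FIRST(S) = {b, c, d}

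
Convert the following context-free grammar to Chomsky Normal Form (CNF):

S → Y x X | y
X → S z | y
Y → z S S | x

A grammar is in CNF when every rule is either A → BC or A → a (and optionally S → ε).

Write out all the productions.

TX → x; S → y; TZ → z; X → y; Y → x; S → Y X0; X0 → TX X; X → S TZ; Y → TZ X1; X1 → S S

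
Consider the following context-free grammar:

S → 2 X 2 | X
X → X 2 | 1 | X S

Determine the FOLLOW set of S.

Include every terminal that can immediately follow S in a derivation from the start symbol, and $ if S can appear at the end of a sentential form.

We compute FOLLOW(S) using the standard algorithm.
FOLLOW(S) starts with {$}.
FIRST(S) = {1, 2}
FIRST(X) = {1}
FOLLOW(S) = {$, 1, 2}
FOLLOW(X) = {$, 1, 2}
Therefore, FOLLOW(S) = {$, 1, 2}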